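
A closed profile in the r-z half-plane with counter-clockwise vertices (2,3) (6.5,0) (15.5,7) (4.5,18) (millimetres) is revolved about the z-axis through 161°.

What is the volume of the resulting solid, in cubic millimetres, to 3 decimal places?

Profile (r,z), 4 vertices: (2,3) (6.5,0) (15.5,7) (4.5,18)
edge 0: (2,3)→(6.5,0)  cross = 2·0 − 6.5·3 = -19.5000; (r_i+r_j)·cross = 8.5·-19.5000 = -165.7500
edge 1: (6.5,0)→(15.5,7)  cross = 6.5·7 − 15.5·0 = 45.5000; (r_i+r_j)·cross = 22·45.5000 = 1001.0000
edge 2: (15.5,7)→(4.5,18)  cross = 15.5·18 − 4.5·7 = 247.5000; (r_i+r_j)·cross = 20·247.5000 = 4950.0000
edge 3: (4.5,18)→(2,3)  cross = 4.5·3 − 2·18 = -22.5000; (r_i+r_j)·cross = 6.5·-22.5000 = -146.2500
Σcross = 251.0000 → A = |Σcross|/2 = 125.5000 mm²
Σ(r_i+r_j)·cross = 5639.0000 → first moment M = |Σ|/6 = 939.8333
R_c = M/A = 939.8333/125.5000 = 7.4887 mm
θ = 161° = 2.809980 rad
V = θ·R_c·A = 2.809980·7.4887·125.5000 = 2640.913 mm³

Volume = 2640.913 mm³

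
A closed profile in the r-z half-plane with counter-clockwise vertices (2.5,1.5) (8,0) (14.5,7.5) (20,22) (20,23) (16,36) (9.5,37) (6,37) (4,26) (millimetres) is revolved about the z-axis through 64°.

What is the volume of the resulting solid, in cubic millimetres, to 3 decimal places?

Volume = 5325.395 mm³

Profile (r,z), 9 vertices: (2.5,1.5) (8,0) (14.5,7.5) (20,22) (20,23) (16,36) (9.5,37) (6,37) (4,26)
edge 0: (2.5,1.5)→(8,0)  cross = 2.5·0 − 8·1.5 = -12.0000; (r_i+r_j)·cross = 10.5·-12.0000 = -126.0000
edge 1: (8,0)→(14.5,7.5)  cross = 8·7.5 − 14.5·0 = 60.0000; (r_i+r_j)·cross = 22.5·60.0000 = 1350.0000
edge 2: (14.5,7.5)→(20,22)  cross = 14.5·22 − 20·7.5 = 169.0000; (r_i+r_j)·cross = 34.5·169.0000 = 5830.5000
edge 3: (20,22)→(20,23)  cross = 20·23 − 20·22 = 20.0000; (r_i+r_j)·cross = 40·20.0000 = 800.0000
edge 4: (20,23)→(16,36)  cross = 20·36 − 16·23 = 352.0000; (r_i+r_j)·cross = 36·352.0000 = 12672.0000
edge 5: (16,36)→(9.5,37)  cross = 16·37 − 9.5·36 = 250.0000; (r_i+r_j)·cross = 25.5·250.0000 = 6375.0000
edge 6: (9.5,37)→(6,37)  cross = 9.5·37 − 6·37 = 129.5000; (r_i+r_j)·cross = 15.5·129.5000 = 2007.2500
edge 7: (6,37)→(4,26)  cross = 6·26 − 4·37 = 8.0000; (r_i+r_j)·cross = 10·8.0000 = 80.0000
edge 8: (4,26)→(2.5,1.5)  cross = 4·1.5 − 2.5·26 = -59.0000; (r_i+r_j)·cross = 6.5·-59.0000 = -383.5000
Σcross = 917.5000 → A = |Σcross|/2 = 458.7500 mm²
Σ(r_i+r_j)·cross = 28605.2500 → first moment M = |Σ|/6 = 4767.5417
R_c = M/A = 4767.5417/458.7500 = 10.3925 mm
θ = 64° = 1.117011 rad
V = θ·R_c·A = 1.117011·10.3925·458.7500 = 5325.395 mm³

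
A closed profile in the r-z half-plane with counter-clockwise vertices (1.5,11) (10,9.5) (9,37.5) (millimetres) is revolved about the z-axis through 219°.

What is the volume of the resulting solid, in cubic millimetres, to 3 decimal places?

Profile (r,z), 3 vertices: (1.5,11) (10,9.5) (9,37.5)
edge 0: (1.5,11)→(10,9.5)  cross = 1.5·9.5 − 10·11 = -95.7500; (r_i+r_j)·cross = 11.5·-95.7500 = -1101.1250
edge 1: (10,9.5)→(9,37.5)  cross = 10·37.5 − 9·9.5 = 289.5000; (r_i+r_j)·cross = 19·289.5000 = 5500.5000
edge 2: (9,37.5)→(1.5,11)  cross = 9·11 − 1.5·37.5 = 42.7500; (r_i+r_j)·cross = 10.5·42.7500 = 448.8750
Σcross = 236.5000 → A = |Σcross|/2 = 118.2500 mm²
Σ(r_i+r_j)·cross = 4848.2500 → first moment M = |Σ|/6 = 808.0417
R_c = M/A = 808.0417/118.2500 = 6.8333 mm
θ = 219° = 3.822271 rad
V = θ·R_c·A = 3.822271·6.8333·118.2500 = 3088.554 mm³

Volume = 3088.554 mm³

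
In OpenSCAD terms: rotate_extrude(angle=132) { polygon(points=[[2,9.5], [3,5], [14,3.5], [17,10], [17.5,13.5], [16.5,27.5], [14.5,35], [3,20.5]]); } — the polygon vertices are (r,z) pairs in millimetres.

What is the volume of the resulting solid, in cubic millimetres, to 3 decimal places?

Profile (r,z), 8 vertices: (2,9.5) (3,5) (14,3.5) (17,10) (17.5,13.5) (16.5,27.5) (14.5,35) (3,20.5)
edge 0: (2,9.5)→(3,5)  cross = 2·5 − 3·9.5 = -18.5000; (r_i+r_j)·cross = 5·-18.5000 = -92.5000
edge 1: (3,5)→(14,3.5)  cross = 3·3.5 − 14·5 = -59.5000; (r_i+r_j)·cross = 17·-59.5000 = -1011.5000
edge 2: (14,3.5)→(17,10)  cross = 14·10 − 17·3.5 = 80.5000; (r_i+r_j)·cross = 31·80.5000 = 2495.5000
edge 3: (17,10)→(17.5,13.5)  cross = 17·13.5 − 17.5·10 = 54.5000; (r_i+r_j)·cross = 34.5·54.5000 = 1880.2500
edge 4: (17.5,13.5)→(16.5,27.5)  cross = 17.5·27.5 − 16.5·13.5 = 258.5000; (r_i+r_j)·cross = 34·258.5000 = 8789.0000
edge 5: (16.5,27.5)→(14.5,35)  cross = 16.5·35 − 14.5·27.5 = 178.7500; (r_i+r_j)·cross = 31·178.7500 = 5541.2500
edge 6: (14.5,35)→(3,20.5)  cross = 14.5·20.5 − 3·35 = 192.2500; (r_i+r_j)·cross = 17.5·192.2500 = 3364.3750
edge 7: (3,20.5)→(2,9.5)  cross = 3·9.5 − 2·20.5 = -12.5000; (r_i+r_j)·cross = 5·-12.5000 = -62.5000
Σcross = 674.0000 → A = |Σcross|/2 = 337.0000 mm²
Σ(r_i+r_j)·cross = 20903.8750 → first moment M = |Σ|/6 = 3483.9792
R_c = M/A = 3483.9792/337.0000 = 10.3382 mm
θ = 132° = 2.303835 rad
V = θ·R_c·A = 2.303835·10.3382·337.0000 = 8026.512 mm³

Volume = 8026.512 mm³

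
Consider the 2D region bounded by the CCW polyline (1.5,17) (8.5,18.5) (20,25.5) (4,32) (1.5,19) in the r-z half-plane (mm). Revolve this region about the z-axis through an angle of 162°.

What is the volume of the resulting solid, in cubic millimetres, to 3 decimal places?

Profile (r,z), 5 vertices: (1.5,17) (8.5,18.5) (20,25.5) (4,32) (1.5,19)
edge 0: (1.5,17)→(8.5,18.5)  cross = 1.5·18.5 − 8.5·17 = -116.7500; (r_i+r_j)·cross = 10·-116.7500 = -1167.5000
edge 1: (8.5,18.5)→(20,25.5)  cross = 8.5·25.5 − 20·18.5 = -153.2500; (r_i+r_j)·cross = 28.5·-153.2500 = -4367.6250
edge 2: (20,25.5)→(4,32)  cross = 20·32 − 4·25.5 = 538.0000; (r_i+r_j)·cross = 24·538.0000 = 12912.0000
edge 3: (4,32)→(1.5,19)  cross = 4·19 − 1.5·32 = 28.0000; (r_i+r_j)·cross = 5.5·28.0000 = 154.0000
edge 4: (1.5,19)→(1.5,17)  cross = 1.5·17 − 1.5·19 = -3.0000; (r_i+r_j)·cross = 3·-3.0000 = -9.0000
Σcross = 293.0000 → A = |Σcross|/2 = 146.5000 mm²
Σ(r_i+r_j)·cross = 7521.8750 → first moment M = |Σ|/6 = 1253.6458
R_c = M/A = 1253.6458/146.5000 = 8.5573 mm
θ = 162° = 2.827433 rad
V = θ·R_c·A = 2.827433·8.5573·146.5000 = 3544.600 mm³

Volume = 3544.600 mm³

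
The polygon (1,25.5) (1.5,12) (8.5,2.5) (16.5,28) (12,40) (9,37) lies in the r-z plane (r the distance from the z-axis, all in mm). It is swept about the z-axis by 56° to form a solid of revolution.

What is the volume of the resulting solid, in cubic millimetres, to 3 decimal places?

Profile (r,z), 6 vertices: (1,25.5) (1.5,12) (8.5,2.5) (16.5,28) (12,40) (9,37)
edge 0: (1,25.5)→(1.5,12)  cross = 1·12 − 1.5·25.5 = -26.2500; (r_i+r_j)·cross = 2.5·-26.2500 = -65.6250
edge 1: (1.5,12)→(8.5,2.5)  cross = 1.5·2.5 − 8.5·12 = -98.2500; (r_i+r_j)·cross = 10·-98.2500 = -982.5000
edge 2: (8.5,2.5)→(16.5,28)  cross = 8.5·28 − 16.5·2.5 = 196.7500; (r_i+r_j)·cross = 25·196.7500 = 4918.7500
edge 3: (16.5,28)→(12,40)  cross = 16.5·40 − 12·28 = 324.0000; (r_i+r_j)·cross = 28.5·324.0000 = 9234.0000
edge 4: (12,40)→(9,37)  cross = 12·37 − 9·40 = 84.0000; (r_i+r_j)·cross = 21·84.0000 = 1764.0000
edge 5: (9,37)→(1,25.5)  cross = 9·25.5 − 1·37 = 192.5000; (r_i+r_j)·cross = 10·192.5000 = 1925.0000
Σcross = 672.7500 → A = |Σcross|/2 = 336.3750 mm²
Σ(r_i+r_j)·cross = 16793.6250 → first moment M = |Σ|/6 = 2798.9375
R_c = M/A = 2798.9375/336.3750 = 8.3209 mm
θ = 56° = 0.977384 rad
V = θ·R_c·A = 0.977384·8.3209·336.3750 = 2735.638 mm³

Volume = 2735.638 mm³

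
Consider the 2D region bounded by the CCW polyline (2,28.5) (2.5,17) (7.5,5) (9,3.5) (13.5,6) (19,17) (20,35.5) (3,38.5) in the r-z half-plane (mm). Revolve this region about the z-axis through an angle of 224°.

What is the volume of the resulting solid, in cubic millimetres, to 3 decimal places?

Volume = 19956.316 mm³

Profile (r,z), 8 vertices: (2,28.5) (2.5,17) (7.5,5) (9,3.5) (13.5,6) (19,17) (20,35.5) (3,38.5)
edge 0: (2,28.5)→(2.5,17)  cross = 2·17 − 2.5·28.5 = -37.2500; (r_i+r_j)·cross = 4.5·-37.2500 = -167.6250
edge 1: (2.5,17)→(7.5,5)  cross = 2.5·5 − 7.5·17 = -115.0000; (r_i+r_j)·cross = 10·-115.0000 = -1150.0000
edge 2: (7.5,5)→(9,3.5)  cross = 7.5·3.5 − 9·5 = -18.7500; (r_i+r_j)·cross = 16.5·-18.7500 = -309.3750
edge 3: (9,3.5)→(13.5,6)  cross = 9·6 − 13.5·3.5 = 6.7500; (r_i+r_j)·cross = 22.5·6.7500 = 151.8750
edge 4: (13.5,6)→(19,17)  cross = 13.5·17 − 19·6 = 115.5000; (r_i+r_j)·cross = 32.5·115.5000 = 3753.7500
edge 5: (19,17)→(20,35.5)  cross = 19·35.5 − 20·17 = 334.5000; (r_i+r_j)·cross = 39·334.5000 = 13045.5000
edge 6: (20,35.5)→(3,38.5)  cross = 20·38.5 − 3·35.5 = 663.5000; (r_i+r_j)·cross = 23·663.5000 = 15260.5000
edge 7: (3,38.5)→(2,28.5)  cross = 3·28.5 − 2·38.5 = 8.5000; (r_i+r_j)·cross = 5·8.5000 = 42.5000
Σcross = 957.7500 → A = |Σcross|/2 = 478.8750 mm²
Σ(r_i+r_j)·cross = 30627.1250 → first moment M = |Σ|/6 = 5104.5208
R_c = M/A = 5104.5208/478.8750 = 10.6594 mm
θ = 224° = 3.909538 rad
V = θ·R_c·A = 3.909538·10.6594·478.8750 = 19956.316 mm³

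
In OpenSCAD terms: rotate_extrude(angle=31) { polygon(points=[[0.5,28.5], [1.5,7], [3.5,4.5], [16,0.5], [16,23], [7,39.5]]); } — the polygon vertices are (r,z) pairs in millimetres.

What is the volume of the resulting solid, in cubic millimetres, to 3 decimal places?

Volume = 1998.646 mm³

Profile (r,z), 6 vertices: (0.5,28.5) (1.5,7) (3.5,4.5) (16,0.5) (16,23) (7,39.5)
edge 0: (0.5,28.5)→(1.5,7)  cross = 0.5·7 − 1.5·28.5 = -39.2500; (r_i+r_j)·cross = 2·-39.2500 = -78.5000
edge 1: (1.5,7)→(3.5,4.5)  cross = 1.5·4.5 − 3.5·7 = -17.7500; (r_i+r_j)·cross = 5·-17.7500 = -88.7500
edge 2: (3.5,4.5)→(16,0.5)  cross = 3.5·0.5 − 16·4.5 = -70.2500; (r_i+r_j)·cross = 19.5·-70.2500 = -1369.8750
edge 3: (16,0.5)→(16,23)  cross = 16·23 − 16·0.5 = 360.0000; (r_i+r_j)·cross = 32·360.0000 = 11520.0000
edge 4: (16,23)→(7,39.5)  cross = 16·39.5 − 7·23 = 471.0000; (r_i+r_j)·cross = 23·471.0000 = 10833.0000
edge 5: (7,39.5)→(0.5,28.5)  cross = 7·28.5 − 0.5·39.5 = 179.7500; (r_i+r_j)·cross = 7.5·179.7500 = 1348.1250
Σcross = 883.5000 → A = |Σcross|/2 = 441.7500 mm²
Σ(r_i+r_j)·cross = 22164.0000 → first moment M = |Σ|/6 = 3694.0000
R_c = M/A = 3694.0000/441.7500 = 8.3622 mm
θ = 31° = 0.541052 rad
V = θ·R_c·A = 0.541052·8.3622·441.7500 = 1998.646 mm³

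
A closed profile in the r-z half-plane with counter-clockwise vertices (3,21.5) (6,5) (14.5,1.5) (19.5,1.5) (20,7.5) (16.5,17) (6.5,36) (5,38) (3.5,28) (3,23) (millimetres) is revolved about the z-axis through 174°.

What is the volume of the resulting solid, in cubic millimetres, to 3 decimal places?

Profile (r,z), 10 vertices: (3,21.5) (6,5) (14.5,1.5) (19.5,1.5) (20,7.5) (16.5,17) (6.5,36) (5,38) (3.5,28) (3,23)
edge 0: (3,21.5)→(6,5)  cross = 3·5 − 6·21.5 = -114.0000; (r_i+r_j)·cross = 9·-114.0000 = -1026.0000
edge 1: (6,5)→(14.5,1.5)  cross = 6·1.5 − 14.5·5 = -63.5000; (r_i+r_j)·cross = 20.5·-63.5000 = -1301.7500
edge 2: (14.5,1.5)→(19.5,1.5)  cross = 14.5·1.5 − 19.5·1.5 = -7.5000; (r_i+r_j)·cross = 34·-7.5000 = -255.0000
edge 3: (19.5,1.5)→(20,7.5)  cross = 19.5·7.5 − 20·1.5 = 116.2500; (r_i+r_j)·cross = 39.5·116.2500 = 4591.8750
edge 4: (20,7.5)→(16.5,17)  cross = 20·17 − 16.5·7.5 = 216.2500; (r_i+r_j)·cross = 36.5·216.2500 = 7893.1250
edge 5: (16.5,17)→(6.5,36)  cross = 16.5·36 − 6.5·17 = 483.5000; (r_i+r_j)·cross = 23·483.5000 = 11120.5000
edge 6: (6.5,36)→(5,38)  cross = 6.5·38 − 5·36 = 67.0000; (r_i+r_j)·cross = 11.5·67.0000 = 770.5000
edge 7: (5,38)→(3.5,28)  cross = 5·28 − 3.5·38 = 7.0000; (r_i+r_j)·cross = 8.5·7.0000 = 59.5000
edge 8: (3.5,28)→(3,23)  cross = 3.5·23 − 3·28 = -3.5000; (r_i+r_j)·cross = 6.5·-3.5000 = -22.7500
edge 9: (3,23)→(3,21.5)  cross = 3·21.5 − 3·23 = -4.5000; (r_i+r_j)·cross = 6·-4.5000 = -27.0000
Σcross = 697.0000 → A = |Σcross|/2 = 348.5000 mm²
Σ(r_i+r_j)·cross = 21803.0000 → first moment M = |Σ|/6 = 3633.8333
R_c = M/A = 3633.8333/348.5000 = 10.4271 mm
θ = 174° = 3.036873 rad
V = θ·R_c·A = 3.036873·10.4271·348.5000 = 11035.490 mm³

Volume = 11035.490 mm³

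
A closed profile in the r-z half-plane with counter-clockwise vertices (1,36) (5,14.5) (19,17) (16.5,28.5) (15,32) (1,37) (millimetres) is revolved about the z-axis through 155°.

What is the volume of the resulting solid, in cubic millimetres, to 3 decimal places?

Profile (r,z), 6 vertices: (1,36) (5,14.5) (19,17) (16.5,28.5) (15,32) (1,37)
edge 0: (1,36)→(5,14.5)  cross = 1·14.5 − 5·36 = -165.5000; (r_i+r_j)·cross = 6·-165.5000 = -993.0000
edge 1: (5,14.5)→(19,17)  cross = 5·17 − 19·14.5 = -190.5000; (r_i+r_j)·cross = 24·-190.5000 = -4572.0000
edge 2: (19,17)→(16.5,28.5)  cross = 19·28.5 − 16.5·17 = 261.0000; (r_i+r_j)·cross = 35.5·261.0000 = 9265.5000
edge 3: (16.5,28.5)→(15,32)  cross = 16.5·32 − 15·28.5 = 100.5000; (r_i+r_j)·cross = 31.5·100.5000 = 3165.7500
edge 4: (15,32)→(1,37)  cross = 15·37 − 1·32 = 523.0000; (r_i+r_j)·cross = 16·523.0000 = 8368.0000
edge 5: (1,37)→(1,36)  cross = 1·36 − 1·37 = -1.0000; (r_i+r_j)·cross = 2·-1.0000 = -2.0000
Σcross = 527.5000 → A = |Σcross|/2 = 263.7500 mm²
Σ(r_i+r_j)·cross = 15232.2500 → first moment M = |Σ|/6 = 2538.7083
R_c = M/A = 2538.7083/263.7500 = 9.6254 mm
θ = 155° = 2.705260 rad
V = θ·R_c·A = 2.705260·9.6254·263.7500 = 6867.867 mm³

Volume = 6867.867 mm³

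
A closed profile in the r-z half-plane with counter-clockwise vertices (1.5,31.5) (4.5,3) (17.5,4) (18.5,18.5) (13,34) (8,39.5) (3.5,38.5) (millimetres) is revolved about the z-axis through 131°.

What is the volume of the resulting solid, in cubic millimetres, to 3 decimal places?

Volume = 10262.947 mm³

Profile (r,z), 7 vertices: (1.5,31.5) (4.5,3) (17.5,4) (18.5,18.5) (13,34) (8,39.5) (3.5,38.5)
edge 0: (1.5,31.5)→(4.5,3)  cross = 1.5·3 − 4.5·31.5 = -137.2500; (r_i+r_j)·cross = 6·-137.2500 = -823.5000
edge 1: (4.5,3)→(17.5,4)  cross = 4.5·4 − 17.5·3 = -34.5000; (r_i+r_j)·cross = 22·-34.5000 = -759.0000
edge 2: (17.5,4)→(18.5,18.5)  cross = 17.5·18.5 − 18.5·4 = 249.7500; (r_i+r_j)·cross = 36·249.7500 = 8991.0000
edge 3: (18.5,18.5)→(13,34)  cross = 18.5·34 − 13·18.5 = 388.5000; (r_i+r_j)·cross = 31.5·388.5000 = 12237.7500
edge 4: (13,34)→(8,39.5)  cross = 13·39.5 − 8·34 = 241.5000; (r_i+r_j)·cross = 21·241.5000 = 5071.5000
edge 5: (8,39.5)→(3.5,38.5)  cross = 8·38.5 − 3.5·39.5 = 169.7500; (r_i+r_j)·cross = 11.5·169.7500 = 1952.1250
edge 6: (3.5,38.5)→(1.5,31.5)  cross = 3.5·31.5 − 1.5·38.5 = 52.5000; (r_i+r_j)·cross = 5·52.5000 = 262.5000
Σcross = 930.2500 → A = |Σcross|/2 = 465.1250 mm²
Σ(r_i+r_j)·cross = 26932.3750 → first moment M = |Σ|/6 = 4488.7292
R_c = M/A = 4488.7292/465.1250 = 9.6506 mm
θ = 131° = 2.286381 rad
V = θ·R_c·A = 2.286381·9.6506·465.1250 = 10262.947 mm³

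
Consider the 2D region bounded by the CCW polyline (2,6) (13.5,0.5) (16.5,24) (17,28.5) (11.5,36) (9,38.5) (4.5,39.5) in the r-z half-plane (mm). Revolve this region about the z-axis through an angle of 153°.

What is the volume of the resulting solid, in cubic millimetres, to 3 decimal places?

Volume = 10225.563 mm³

Profile (r,z), 7 vertices: (2,6) (13.5,0.5) (16.5,24) (17,28.5) (11.5,36) (9,38.5) (4.5,39.5)
edge 0: (2,6)→(13.5,0.5)  cross = 2·0.5 − 13.5·6 = -80.0000; (r_i+r_j)·cross = 15.5·-80.0000 = -1240.0000
edge 1: (13.5,0.5)→(16.5,24)  cross = 13.5·24 − 16.5·0.5 = 315.7500; (r_i+r_j)·cross = 30·315.7500 = 9472.5000
edge 2: (16.5,24)→(17,28.5)  cross = 16.5·28.5 − 17·24 = 62.2500; (r_i+r_j)·cross = 33.5·62.2500 = 2085.3750
edge 3: (17,28.5)→(11.5,36)  cross = 17·36 − 11.5·28.5 = 284.2500; (r_i+r_j)·cross = 28.5·284.2500 = 8101.1250
edge 4: (11.5,36)→(9,38.5)  cross = 11.5·38.5 − 9·36 = 118.7500; (r_i+r_j)·cross = 20.5·118.7500 = 2434.3750
edge 5: (9,38.5)→(4.5,39.5)  cross = 9·39.5 − 4.5·38.5 = 182.2500; (r_i+r_j)·cross = 13.5·182.2500 = 2460.3750
edge 6: (4.5,39.5)→(2,6)  cross = 4.5·6 − 2·39.5 = -52.0000; (r_i+r_j)·cross = 6.5·-52.0000 = -338.0000
Σcross = 831.2500 → A = |Σcross|/2 = 415.6250 mm²
Σ(r_i+r_j)·cross = 22975.7500 → first moment M = |Σ|/6 = 3829.2917
R_c = M/A = 3829.2917/415.6250 = 9.2133 mm
θ = 153° = 2.670354 rad
V = θ·R_c·A = 2.670354·9.2133·415.6250 = 10225.563 mm³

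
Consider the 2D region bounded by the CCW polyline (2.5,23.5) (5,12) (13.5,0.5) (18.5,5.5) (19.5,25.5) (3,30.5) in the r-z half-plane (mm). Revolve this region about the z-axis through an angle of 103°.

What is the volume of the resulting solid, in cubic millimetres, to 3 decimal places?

Volume = 7176.675 mm³

Profile (r,z), 6 vertices: (2.5,23.5) (5,12) (13.5,0.5) (18.5,5.5) (19.5,25.5) (3,30.5)
edge 0: (2.5,23.5)→(5,12)  cross = 2.5·12 − 5·23.5 = -87.5000; (r_i+r_j)·cross = 7.5·-87.5000 = -656.2500
edge 1: (5,12)→(13.5,0.5)  cross = 5·0.5 − 13.5·12 = -159.5000; (r_i+r_j)·cross = 18.5·-159.5000 = -2950.7500
edge 2: (13.5,0.5)→(18.5,5.5)  cross = 13.5·5.5 − 18.5·0.5 = 65.0000; (r_i+r_j)·cross = 32·65.0000 = 2080.0000
edge 3: (18.5,5.5)→(19.5,25.5)  cross = 18.5·25.5 − 19.5·5.5 = 364.5000; (r_i+r_j)·cross = 38·364.5000 = 13851.0000
edge 4: (19.5,25.5)→(3,30.5)  cross = 19.5·30.5 − 3·25.5 = 518.2500; (r_i+r_j)·cross = 22.5·518.2500 = 11660.6250
edge 5: (3,30.5)→(2.5,23.5)  cross = 3·23.5 − 2.5·30.5 = -5.7500; (r_i+r_j)·cross = 5.5·-5.7500 = -31.6250
Σcross = 695.0000 → A = |Σcross|/2 = 347.5000 mm²
Σ(r_i+r_j)·cross = 23953.0000 → first moment M = |Σ|/6 = 3992.1667
R_c = M/A = 3992.1667/347.5000 = 11.4882 mm
θ = 103° = 1.797689 rad
V = θ·R_c·A = 1.797689·11.4882·347.5000 = 7176.675 mm³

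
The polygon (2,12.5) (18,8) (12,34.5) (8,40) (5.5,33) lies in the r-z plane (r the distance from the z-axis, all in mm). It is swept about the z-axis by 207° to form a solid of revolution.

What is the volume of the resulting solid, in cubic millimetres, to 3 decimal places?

Profile (r,z), 5 vertices: (2,12.5) (18,8) (12,34.5) (8,40) (5.5,33)
edge 0: (2,12.5)→(18,8)  cross = 2·8 − 18·12.5 = -209.0000; (r_i+r_j)·cross = 20·-209.0000 = -4180.0000
edge 1: (18,8)→(12,34.5)  cross = 18·34.5 − 12·8 = 525.0000; (r_i+r_j)·cross = 30·525.0000 = 15750.0000
edge 2: (12,34.5)→(8,40)  cross = 12·40 − 8·34.5 = 204.0000; (r_i+r_j)·cross = 20·204.0000 = 4080.0000
edge 3: (8,40)→(5.5,33)  cross = 8·33 − 5.5·40 = 44.0000; (r_i+r_j)·cross = 13.5·44.0000 = 594.0000
edge 4: (5.5,33)→(2,12.5)  cross = 5.5·12.5 − 2·33 = 2.7500; (r_i+r_j)·cross = 7.5·2.7500 = 20.6250
Σcross = 566.7500 → A = |Σcross|/2 = 283.3750 mm²
Σ(r_i+r_j)·cross = 16264.6250 → first moment M = |Σ|/6 = 2710.7708
R_c = M/A = 2710.7708/283.3750 = 9.5660 mm
θ = 207° = 3.612832 rad
V = θ·R_c·A = 3.612832·9.5660·283.3750 = 9793.558 mm³

Volume = 9793.558 mm³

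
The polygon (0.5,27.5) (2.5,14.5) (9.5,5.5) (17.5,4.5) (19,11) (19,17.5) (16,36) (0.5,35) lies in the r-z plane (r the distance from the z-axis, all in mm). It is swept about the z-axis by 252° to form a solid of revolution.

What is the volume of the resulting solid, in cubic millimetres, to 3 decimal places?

Volume = 20936.123 mm³

Profile (r,z), 8 vertices: (0.5,27.5) (2.5,14.5) (9.5,5.5) (17.5,4.5) (19,11) (19,17.5) (16,36) (0.5,35)
edge 0: (0.5,27.5)→(2.5,14.5)  cross = 0.5·14.5 − 2.5·27.5 = -61.5000; (r_i+r_j)·cross = 3·-61.5000 = -184.5000
edge 1: (2.5,14.5)→(9.5,5.5)  cross = 2.5·5.5 − 9.5·14.5 = -124.0000; (r_i+r_j)·cross = 12·-124.0000 = -1488.0000
edge 2: (9.5,5.5)→(17.5,4.5)  cross = 9.5·4.5 − 17.5·5.5 = -53.5000; (r_i+r_j)·cross = 27·-53.5000 = -1444.5000
edge 3: (17.5,4.5)→(19,11)  cross = 17.5·11 − 19·4.5 = 107.0000; (r_i+r_j)·cross = 36.5·107.0000 = 3905.5000
edge 4: (19,11)→(19,17.5)  cross = 19·17.5 − 19·11 = 123.5000; (r_i+r_j)·cross = 38·123.5000 = 4693.0000
edge 5: (19,17.5)→(16,36)  cross = 19·36 − 16·17.5 = 404.0000; (r_i+r_j)·cross = 35·404.0000 = 14140.0000
edge 6: (16,36)→(0.5,35)  cross = 16·35 − 0.5·36 = 542.0000; (r_i+r_j)·cross = 16.5·542.0000 = 8943.0000
edge 7: (0.5,35)→(0.5,27.5)  cross = 0.5·27.5 − 0.5·35 = -3.7500; (r_i+r_j)·cross = 1·-3.7500 = -3.7500
Σcross = 933.7500 → A = |Σcross|/2 = 466.8750 mm²
Σ(r_i+r_j)·cross = 28560.7500 → first moment M = |Σ|/6 = 4760.1250
R_c = M/A = 4760.1250/466.8750 = 10.1957 mm
θ = 252° = 4.398230 rad
V = θ·R_c·A = 4.398230·10.1957·466.8750 = 20936.123 mm³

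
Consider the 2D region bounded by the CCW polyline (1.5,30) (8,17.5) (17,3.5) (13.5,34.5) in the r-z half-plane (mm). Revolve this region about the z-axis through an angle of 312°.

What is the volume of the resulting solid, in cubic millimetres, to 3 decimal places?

Profile (r,z), 4 vertices: (1.5,30) (8,17.5) (17,3.5) (13.5,34.5)
edge 0: (1.5,30)→(8,17.5)  cross = 1.5·17.5 − 8·30 = -213.7500; (r_i+r_j)·cross = 9.5·-213.7500 = -2030.6250
edge 1: (8,17.5)→(17,3.5)  cross = 8·3.5 − 17·17.5 = -269.5000; (r_i+r_j)·cross = 25·-269.5000 = -6737.5000
edge 2: (17,3.5)→(13.5,34.5)  cross = 17·34.5 − 13.5·3.5 = 539.2500; (r_i+r_j)·cross = 30.5·539.2500 = 16447.1250
edge 3: (13.5,34.5)→(1.5,30)  cross = 13.5·30 − 1.5·34.5 = 353.2500; (r_i+r_j)·cross = 15·353.2500 = 5298.7500
Σcross = 409.2500 → A = |Σcross|/2 = 204.6250 mm²
Σ(r_i+r_j)·cross = 12977.7500 → first moment M = |Σ|/6 = 2162.9583
R_c = M/A = 2162.9583/204.6250 = 10.5704 mm
θ = 312° = 5.445427 rad
V = θ·R_c·A = 5.445427·10.5704·204.6250 = 11778.232 mm³

Volume = 11778.232 mm³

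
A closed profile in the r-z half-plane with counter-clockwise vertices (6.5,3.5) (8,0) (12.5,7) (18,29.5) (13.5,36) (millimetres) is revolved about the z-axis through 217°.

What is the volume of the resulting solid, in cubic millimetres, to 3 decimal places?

Profile (r,z), 5 vertices: (6.5,3.5) (8,0) (12.5,7) (18,29.5) (13.5,36)
edge 0: (6.5,3.5)→(8,0)  cross = 6.5·0 − 8·3.5 = -28.0000; (r_i+r_j)·cross = 14.5·-28.0000 = -406.0000
edge 1: (8,0)→(12.5,7)  cross = 8·7 − 12.5·0 = 56.0000; (r_i+r_j)·cross = 20.5·56.0000 = 1148.0000
edge 2: (12.5,7)→(18,29.5)  cross = 12.5·29.5 − 18·7 = 242.7500; (r_i+r_j)·cross = 30.5·242.7500 = 7403.8750
edge 3: (18,29.5)→(13.5,36)  cross = 18·36 − 13.5·29.5 = 249.7500; (r_i+r_j)·cross = 31.5·249.7500 = 7867.1250
edge 4: (13.5,36)→(6.5,3.5)  cross = 13.5·3.5 − 6.5·36 = -186.7500; (r_i+r_j)·cross = 20·-186.7500 = -3735.0000
Σcross = 333.7500 → A = |Σcross|/2 = 166.8750 mm²
Σ(r_i+r_j)·cross = 12278.0000 → first moment M = |Σ|/6 = 2046.3333
R_c = M/A = 2046.3333/166.8750 = 12.2627 mm
θ = 217° = 3.787364 rad
V = θ·R_c·A = 3.787364·12.2627·166.8750 = 7750.210 mm³

Volume = 7750.210 mm³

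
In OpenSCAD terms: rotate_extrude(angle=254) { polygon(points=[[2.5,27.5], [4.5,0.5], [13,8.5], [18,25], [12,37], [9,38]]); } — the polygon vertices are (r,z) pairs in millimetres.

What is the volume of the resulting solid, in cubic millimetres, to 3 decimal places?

Profile (r,z), 6 vertices: (2.5,27.5) (4.5,0.5) (13,8.5) (18,25) (12,37) (9,38)
edge 0: (2.5,27.5)→(4.5,0.5)  cross = 2.5·0.5 − 4.5·27.5 = -122.5000; (r_i+r_j)·cross = 7·-122.5000 = -857.5000
edge 1: (4.5,0.5)→(13,8.5)  cross = 4.5·8.5 − 13·0.5 = 31.7500; (r_i+r_j)·cross = 17.5·31.7500 = 555.6250
edge 2: (13,8.5)→(18,25)  cross = 13·25 − 18·8.5 = 172.0000; (r_i+r_j)·cross = 31·172.0000 = 5332.0000
edge 3: (18,25)→(12,37)  cross = 18·37 − 12·25 = 366.0000; (r_i+r_j)·cross = 30·366.0000 = 10980.0000
edge 4: (12,37)→(9,38)  cross = 12·38 − 9·37 = 123.0000; (r_i+r_j)·cross = 21·123.0000 = 2583.0000
edge 5: (9,38)→(2.5,27.5)  cross = 9·27.5 − 2.5·38 = 152.5000; (r_i+r_j)·cross = 11.5·152.5000 = 1753.7500
Σcross = 722.7500 → A = |Σcross|/2 = 361.3750 mm²
Σ(r_i+r_j)·cross = 20346.8750 → first moment M = |Σ|/6 = 3391.1458
R_c = M/A = 3391.1458/361.3750 = 9.3840 mm
θ = 254° = 4.433136 rad
V = θ·R_c·A = 4.433136·9.3840·361.3750 = 15033.412 mm³

Volume = 15033.412 mm³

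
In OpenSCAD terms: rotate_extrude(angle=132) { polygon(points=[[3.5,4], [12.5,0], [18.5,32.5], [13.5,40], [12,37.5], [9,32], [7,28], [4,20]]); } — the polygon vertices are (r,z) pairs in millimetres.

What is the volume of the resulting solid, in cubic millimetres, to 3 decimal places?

Volume = 8996.714 mm³

Profile (r,z), 8 vertices: (3.5,4) (12.5,0) (18.5,32.5) (13.5,40) (12,37.5) (9,32) (7,28) (4,20)
edge 0: (3.5,4)→(12.5,0)  cross = 3.5·0 − 12.5·4 = -50.0000; (r_i+r_j)·cross = 16·-50.0000 = -800.0000
edge 1: (12.5,0)→(18.5,32.5)  cross = 12.5·32.5 − 18.5·0 = 406.2500; (r_i+r_j)·cross = 31·406.2500 = 12593.7500
edge 2: (18.5,32.5)→(13.5,40)  cross = 18.5·40 − 13.5·32.5 = 301.2500; (r_i+r_j)·cross = 32·301.2500 = 9640.0000
edge 3: (13.5,40)→(12,37.5)  cross = 13.5·37.5 − 12·40 = 26.2500; (r_i+r_j)·cross = 25.5·26.2500 = 669.3750
edge 4: (12,37.5)→(9,32)  cross = 12·32 − 9·37.5 = 46.5000; (r_i+r_j)·cross = 21·46.5000 = 976.5000
edge 5: (9,32)→(7,28)  cross = 9·28 − 7·32 = 28.0000; (r_i+r_j)·cross = 16·28.0000 = 448.0000
edge 6: (7,28)→(4,20)  cross = 7·20 − 4·28 = 28.0000; (r_i+r_j)·cross = 11·28.0000 = 308.0000
edge 7: (4,20)→(3.5,4)  cross = 4·4 − 3.5·20 = -54.0000; (r_i+r_j)·cross = 7.5·-54.0000 = -405.0000
Σcross = 732.2500 → A = |Σcross|/2 = 366.1250 mm²
Σ(r_i+r_j)·cross = 23430.6250 → first moment M = |Σ|/6 = 3905.1042
R_c = M/A = 3905.1042/366.1250 = 10.6660 mm
θ = 132° = 2.303835 rad
V = θ·R_c·A = 2.303835·10.6660·366.1250 = 8996.714 mm³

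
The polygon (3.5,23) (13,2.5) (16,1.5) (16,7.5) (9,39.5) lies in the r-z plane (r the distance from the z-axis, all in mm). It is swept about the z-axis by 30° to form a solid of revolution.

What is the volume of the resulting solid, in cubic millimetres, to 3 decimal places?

Profile (r,z), 5 vertices: (3.5,23) (13,2.5) (16,1.5) (16,7.5) (9,39.5)
edge 0: (3.5,23)→(13,2.5)  cross = 3.5·2.5 − 13·23 = -290.2500; (r_i+r_j)·cross = 16.5·-290.2500 = -4789.1250
edge 1: (13,2.5)→(16,1.5)  cross = 13·1.5 − 16·2.5 = -20.5000; (r_i+r_j)·cross = 29·-20.5000 = -594.5000
edge 2: (16,1.5)→(16,7.5)  cross = 16·7.5 − 16·1.5 = 96.0000; (r_i+r_j)·cross = 32·96.0000 = 3072.0000
edge 3: (16,7.5)→(9,39.5)  cross = 16·39.5 − 9·7.5 = 564.5000; (r_i+r_j)·cross = 25·564.5000 = 14112.5000
edge 4: (9,39.5)→(3.5,23)  cross = 9·23 − 3.5·39.5 = 68.7500; (r_i+r_j)·cross = 12.5·68.7500 = 859.3750
Σcross = 418.5000 → A = |Σcross|/2 = 209.2500 mm²
Σ(r_i+r_j)·cross = 12660.2500 → first moment M = |Σ|/6 = 2110.0417
R_c = M/A = 2110.0417/209.2500 = 10.0838 mm
θ = 30° = 0.523599 rad
V = θ·R_c·A = 0.523599·10.0838·209.2500 = 1104.815 mm³

Volume = 1104.815 mm³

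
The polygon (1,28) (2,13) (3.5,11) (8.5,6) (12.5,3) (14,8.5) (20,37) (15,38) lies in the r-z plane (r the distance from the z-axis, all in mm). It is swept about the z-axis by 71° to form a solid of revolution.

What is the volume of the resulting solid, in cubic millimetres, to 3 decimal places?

Profile (r,z), 8 vertices: (1,28) (2,13) (3.5,11) (8.5,6) (12.5,3) (14,8.5) (20,37) (15,38)
edge 0: (1,28)→(2,13)  cross = 1·13 − 2·28 = -43.0000; (r_i+r_j)·cross = 3·-43.0000 = -129.0000
edge 1: (2,13)→(3.5,11)  cross = 2·11 − 3.5·13 = -23.5000; (r_i+r_j)·cross = 5.5·-23.5000 = -129.2500
edge 2: (3.5,11)→(8.5,6)  cross = 3.5·6 − 8.5·11 = -72.5000; (r_i+r_j)·cross = 12·-72.5000 = -870.0000
edge 3: (8.5,6)→(12.5,3)  cross = 8.5·3 − 12.5·6 = -49.5000; (r_i+r_j)·cross = 21·-49.5000 = -1039.5000
edge 4: (12.5,3)→(14,8.5)  cross = 12.5·8.5 − 14·3 = 64.2500; (r_i+r_j)·cross = 26.5·64.2500 = 1702.6250
edge 5: (14,8.5)→(20,37)  cross = 14·37 − 20·8.5 = 348.0000; (r_i+r_j)·cross = 34·348.0000 = 11832.0000
edge 6: (20,37)→(15,38)  cross = 20·38 − 15·37 = 205.0000; (r_i+r_j)·cross = 35·205.0000 = 7175.0000
edge 7: (15,38)→(1,28)  cross = 15·28 − 1·38 = 382.0000; (r_i+r_j)·cross = 16·382.0000 = 6112.0000
Σcross = 810.7500 → A = |Σcross|/2 = 405.3750 mm²
Σ(r_i+r_j)·cross = 24653.8750 → first moment M = |Σ|/6 = 4108.9792
R_c = M/A = 4108.9792/405.3750 = 10.1362 mm
θ = 71° = 1.239184 rad
V = θ·R_c·A = 1.239184·10.1362·405.3750 = 5091.780 mm³

Volume = 5091.780 mm³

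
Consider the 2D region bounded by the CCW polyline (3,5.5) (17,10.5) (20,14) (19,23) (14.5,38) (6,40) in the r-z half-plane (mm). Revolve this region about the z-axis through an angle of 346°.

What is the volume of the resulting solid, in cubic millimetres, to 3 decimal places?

Profile (r,z), 6 vertices: (3,5.5) (17,10.5) (20,14) (19,23) (14.5,38) (6,40)
edge 0: (3,5.5)→(17,10.5)  cross = 3·10.5 − 17·5.5 = -62.0000; (r_i+r_j)·cross = 20·-62.0000 = -1240.0000
edge 1: (17,10.5)→(20,14)  cross = 17·14 − 20·10.5 = 28.0000; (r_i+r_j)·cross = 37·28.0000 = 1036.0000
edge 2: (20,14)→(19,23)  cross = 20·23 − 19·14 = 194.0000; (r_i+r_j)·cross = 39·194.0000 = 7566.0000
edge 3: (19,23)→(14.5,38)  cross = 19·38 − 14.5·23 = 388.5000; (r_i+r_j)·cross = 33.5·388.5000 = 13014.7500
edge 4: (14.5,38)→(6,40)  cross = 14.5·40 − 6·38 = 352.0000; (r_i+r_j)·cross = 20.5·352.0000 = 7216.0000
edge 5: (6,40)→(3,5.5)  cross = 6·5.5 − 3·40 = -87.0000; (r_i+r_j)·cross = 9·-87.0000 = -783.0000
Σcross = 813.5000 → A = |Σcross|/2 = 406.7500 mm²
Σ(r_i+r_j)·cross = 26809.7500 → first moment M = |Σ|/6 = 4468.2917
R_c = M/A = 4468.2917/406.7500 = 10.9854 mm
θ = 346° = 6.038839 rad
V = θ·R_c·A = 6.038839·10.9854·406.7500 = 26983.295 mm³

Volume = 26983.295 mm³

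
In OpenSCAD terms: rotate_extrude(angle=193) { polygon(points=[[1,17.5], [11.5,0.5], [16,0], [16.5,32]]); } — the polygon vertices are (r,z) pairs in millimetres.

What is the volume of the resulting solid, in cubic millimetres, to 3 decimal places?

Volume = 10332.127 mm³

Profile (r,z), 4 vertices: (1,17.5) (11.5,0.5) (16,0) (16.5,32)
edge 0: (1,17.5)→(11.5,0.5)  cross = 1·0.5 − 11.5·17.5 = -200.7500; (r_i+r_j)·cross = 12.5·-200.7500 = -2509.3750
edge 1: (11.5,0.5)→(16,0)  cross = 11.5·0 − 16·0.5 = -8.0000; (r_i+r_j)·cross = 27.5·-8.0000 = -220.0000
edge 2: (16,0)→(16.5,32)  cross = 16·32 − 16.5·0 = 512.0000; (r_i+r_j)·cross = 32.5·512.0000 = 16640.0000
edge 3: (16.5,32)→(1,17.5)  cross = 16.5·17.5 − 1·32 = 256.7500; (r_i+r_j)·cross = 17.5·256.7500 = 4493.1250
Σcross = 560.0000 → A = |Σcross|/2 = 280.0000 mm²
Σ(r_i+r_j)·cross = 18403.7500 → first moment M = |Σ|/6 = 3067.2917
R_c = M/A = 3067.2917/280.0000 = 10.9546 mm
θ = 193° = 3.368485 rad
V = θ·R_c·A = 3.368485·10.9546·280.0000 = 10332.127 mm³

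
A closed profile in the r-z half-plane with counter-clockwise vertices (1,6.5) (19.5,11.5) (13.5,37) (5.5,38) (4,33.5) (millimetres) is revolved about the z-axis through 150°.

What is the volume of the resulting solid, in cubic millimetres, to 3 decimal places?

Profile (r,z), 5 vertices: (1,6.5) (19.5,11.5) (13.5,37) (5.5,38) (4,33.5)
edge 0: (1,6.5)→(19.5,11.5)  cross = 1·11.5 − 19.5·6.5 = -115.2500; (r_i+r_j)·cross = 20.5·-115.2500 = -2362.6250
edge 1: (19.5,11.5)→(13.5,37)  cross = 19.5·37 − 13.5·11.5 = 566.2500; (r_i+r_j)·cross = 33·566.2500 = 18686.2500
edge 2: (13.5,37)→(5.5,38)  cross = 13.5·38 − 5.5·37 = 309.5000; (r_i+r_j)·cross = 19·309.5000 = 5880.5000
edge 3: (5.5,38)→(4,33.5)  cross = 5.5·33.5 − 4·38 = 32.2500; (r_i+r_j)·cross = 9.5·32.2500 = 306.3750
edge 4: (4,33.5)→(1,6.5)  cross = 4·6.5 − 1·33.5 = -7.5000; (r_i+r_j)·cross = 5·-7.5000 = -37.5000
Σcross = 785.2500 → A = |Σcross|/2 = 392.6250 mm²
Σ(r_i+r_j)·cross = 22473.0000 → first moment M = |Σ|/6 = 3745.5000
R_c = M/A = 3745.5000/392.6250 = 9.5396 mm
θ = 150° = 2.617994 rad
V = θ·R_c·A = 2.617994·9.5396·392.6250 = 9805.696 mm³

Volume = 9805.696 mm³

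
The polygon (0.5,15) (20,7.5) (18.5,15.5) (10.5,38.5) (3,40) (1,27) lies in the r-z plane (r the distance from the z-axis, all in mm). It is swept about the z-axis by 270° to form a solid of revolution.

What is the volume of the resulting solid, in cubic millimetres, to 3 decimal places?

Profile (r,z), 6 vertices: (0.5,15) (20,7.5) (18.5,15.5) (10.5,38.5) (3,40) (1,27)
edge 0: (0.5,15)→(20,7.5)  cross = 0.5·7.5 − 20·15 = -296.2500; (r_i+r_j)·cross = 20.5·-296.2500 = -6073.1250
edge 1: (20,7.5)→(18.5,15.5)  cross = 20·15.5 − 18.5·7.5 = 171.2500; (r_i+r_j)·cross = 38.5·171.2500 = 6593.1250
edge 2: (18.5,15.5)→(10.5,38.5)  cross = 18.5·38.5 − 10.5·15.5 = 549.5000; (r_i+r_j)·cross = 29·549.5000 = 15935.5000
edge 3: (10.5,38.5)→(3,40)  cross = 10.5·40 − 3·38.5 = 304.5000; (r_i+r_j)·cross = 13.5·304.5000 = 4110.7500
edge 4: (3,40)→(1,27)  cross = 3·27 − 1·40 = 41.0000; (r_i+r_j)·cross = 4·41.0000 = 164.0000
edge 5: (1,27)→(0.5,15)  cross = 1·15 − 0.5·27 = 1.5000; (r_i+r_j)·cross = 1.5·1.5000 = 2.2500
Σcross = 771.5000 → A = |Σcross|/2 = 385.7500 mm²
Σ(r_i+r_j)·cross = 20732.5000 → first moment M = |Σ|/6 = 3455.4167
R_c = M/A = 3455.4167/385.7500 = 8.9577 mm
θ = 270° = 4.712389 rad
V = θ·R_c·A = 4.712389·8.9577·385.7500 = 16283.267 mm³

Volume = 16283.267 mm³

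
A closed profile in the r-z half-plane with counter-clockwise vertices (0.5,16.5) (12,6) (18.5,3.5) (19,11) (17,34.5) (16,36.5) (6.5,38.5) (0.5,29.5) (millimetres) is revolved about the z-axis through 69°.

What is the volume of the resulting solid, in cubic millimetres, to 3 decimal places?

Profile (r,z), 8 vertices: (0.5,16.5) (12,6) (18.5,3.5) (19,11) (17,34.5) (16,36.5) (6.5,38.5) (0.5,29.5)
edge 0: (0.5,16.5)→(12,6)  cross = 0.5·6 − 12·16.5 = -195.0000; (r_i+r_j)·cross = 12.5·-195.0000 = -2437.5000
edge 1: (12,6)→(18.5,3.5)  cross = 12·3.5 − 18.5·6 = -69.0000; (r_i+r_j)·cross = 30.5·-69.0000 = -2104.5000
edge 2: (18.5,3.5)→(19,11)  cross = 18.5·11 − 19·3.5 = 137.0000; (r_i+r_j)·cross = 37.5·137.0000 = 5137.5000
edge 3: (19,11)→(17,34.5)  cross = 19·34.5 − 17·11 = 468.5000; (r_i+r_j)·cross = 36·468.5000 = 16866.0000
edge 4: (17,34.5)→(16,36.5)  cross = 17·36.5 − 16·34.5 = 68.5000; (r_i+r_j)·cross = 33·68.5000 = 2260.5000
edge 5: (16,36.5)→(6.5,38.5)  cross = 16·38.5 − 6.5·36.5 = 378.7500; (r_i+r_j)·cross = 22.5·378.7500 = 8521.8750
edge 6: (6.5,38.5)→(0.5,29.5)  cross = 6.5·29.5 − 0.5·38.5 = 172.5000; (r_i+r_j)·cross = 7·172.5000 = 1207.5000
edge 7: (0.5,29.5)→(0.5,16.5)  cross = 0.5·16.5 − 0.5·29.5 = -6.5000; (r_i+r_j)·cross = 1·-6.5000 = -6.5000
Σcross = 954.7500 → A = |Σcross|/2 = 477.3750 mm²
Σ(r_i+r_j)·cross = 29444.8750 → first moment M = |Σ|/6 = 4907.4792
R_c = M/A = 4907.4792/477.3750 = 10.2801 mm
θ = 69° = 1.204277 rad
V = θ·R_c·A = 1.204277·10.2801·477.3750 = 5909.965 mm³

Volume = 5909.965 mm³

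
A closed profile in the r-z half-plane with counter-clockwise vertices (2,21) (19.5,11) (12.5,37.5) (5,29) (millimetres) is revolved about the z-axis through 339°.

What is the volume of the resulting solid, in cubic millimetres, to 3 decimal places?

Volume = 13864.968 mm³

Profile (r,z), 4 vertices: (2,21) (19.5,11) (12.5,37.5) (5,29)
edge 0: (2,21)→(19.5,11)  cross = 2·11 − 19.5·21 = -387.5000; (r_i+r_j)·cross = 21.5·-387.5000 = -8331.2500
edge 1: (19.5,11)→(12.5,37.5)  cross = 19.5·37.5 − 12.5·11 = 593.7500; (r_i+r_j)·cross = 32·593.7500 = 19000.0000
edge 2: (12.5,37.5)→(5,29)  cross = 12.5·29 − 5·37.5 = 175.0000; (r_i+r_j)·cross = 17.5·175.0000 = 3062.5000
edge 3: (5,29)→(2,21)  cross = 5·21 − 2·29 = 47.0000; (r_i+r_j)·cross = 7·47.0000 = 329.0000
Σcross = 428.2500 → A = |Σcross|/2 = 214.1250 mm²
Σ(r_i+r_j)·cross = 14060.2500 → first moment M = |Σ|/6 = 2343.3750
R_c = M/A = 2343.3750/214.1250 = 10.9440 mm
θ = 339° = 5.916666 rad
V = θ·R_c·A = 5.916666·10.9440·214.1250 = 13864.968 mm³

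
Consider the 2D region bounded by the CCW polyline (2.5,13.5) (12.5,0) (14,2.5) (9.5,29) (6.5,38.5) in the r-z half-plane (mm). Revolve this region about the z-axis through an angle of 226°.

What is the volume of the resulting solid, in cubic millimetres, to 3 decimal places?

Profile (r,z), 5 vertices: (2.5,13.5) (12.5,0) (14,2.5) (9.5,29) (6.5,38.5)
edge 0: (2.5,13.5)→(12.5,0)  cross = 2.5·0 − 12.5·13.5 = -168.7500; (r_i+r_j)·cross = 15·-168.7500 = -2531.2500
edge 1: (12.5,0)→(14,2.5)  cross = 12.5·2.5 − 14·0 = 31.2500; (r_i+r_j)·cross = 26.5·31.2500 = 828.1250
edge 2: (14,2.5)→(9.5,29)  cross = 14·29 − 9.5·2.5 = 382.2500; (r_i+r_j)·cross = 23.5·382.2500 = 8982.8750
edge 3: (9.5,29)→(6.5,38.5)  cross = 9.5·38.5 − 6.5·29 = 177.2500; (r_i+r_j)·cross = 16·177.2500 = 2836.0000
edge 4: (6.5,38.5)→(2.5,13.5)  cross = 6.5·13.5 − 2.5·38.5 = -8.5000; (r_i+r_j)·cross = 9·-8.5000 = -76.5000
Σcross = 413.5000 → A = |Σcross|/2 = 206.7500 mm²
Σ(r_i+r_j)·cross = 10039.2500 → first moment M = |Σ|/6 = 1673.2083
R_c = M/A = 1673.2083/206.7500 = 8.0929 mm
θ = 226° = 3.944444 rad
V = θ·R_c·A = 3.944444·8.0929·206.7500 = 6599.877 mm³

Volume = 6599.877 mm³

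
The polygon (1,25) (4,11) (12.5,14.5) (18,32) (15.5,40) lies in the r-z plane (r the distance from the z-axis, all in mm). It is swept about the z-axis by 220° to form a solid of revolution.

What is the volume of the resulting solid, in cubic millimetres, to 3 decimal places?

Profile (r,z), 5 vertices: (1,25) (4,11) (12.5,14.5) (18,32) (15.5,40)
edge 0: (1,25)→(4,11)  cross = 1·11 − 4·25 = -89.0000; (r_i+r_j)·cross = 5·-89.0000 = -445.0000
edge 1: (4,11)→(12.5,14.5)  cross = 4·14.5 − 12.5·11 = -79.5000; (r_i+r_j)·cross = 16.5·-79.5000 = -1311.7500
edge 2: (12.5,14.5)→(18,32)  cross = 12.5·32 − 18·14.5 = 139.0000; (r_i+r_j)·cross = 30.5·139.0000 = 4239.5000
edge 3: (18,32)→(15.5,40)  cross = 18·40 − 15.5·32 = 224.0000; (r_i+r_j)·cross = 33.5·224.0000 = 7504.0000
edge 4: (15.5,40)→(1,25)  cross = 15.5·25 − 1·40 = 347.5000; (r_i+r_j)·cross = 16.5·347.5000 = 5733.7500
Σcross = 542.0000 → A = |Σcross|/2 = 271.0000 mm²
Σ(r_i+r_j)·cross = 15720.5000 → first moment M = |Σ|/6 = 2620.0833
R_c = M/A = 2620.0833/271.0000 = 9.6682 mm
θ = 220° = 3.839724 rad
V = θ·R_c·A = 3.839724·9.6682·271.0000 = 10060.398 mm³

Volume = 10060.398 mm³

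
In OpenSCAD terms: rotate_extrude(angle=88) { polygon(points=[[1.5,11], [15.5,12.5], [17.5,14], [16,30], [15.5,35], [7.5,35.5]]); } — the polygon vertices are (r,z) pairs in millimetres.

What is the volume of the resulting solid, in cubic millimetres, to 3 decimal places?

Profile (r,z), 6 vertices: (1.5,11) (15.5,12.5) (17.5,14) (16,30) (15.5,35) (7.5,35.5)
edge 0: (1.5,11)→(15.5,12.5)  cross = 1.5·12.5 − 15.5·11 = -151.7500; (r_i+r_j)·cross = 17·-151.7500 = -2579.7500
edge 1: (15.5,12.5)→(17.5,14)  cross = 15.5·14 − 17.5·12.5 = -1.7500; (r_i+r_j)·cross = 33·-1.7500 = -57.7500
edge 2: (17.5,14)→(16,30)  cross = 17.5·30 − 16·14 = 301.0000; (r_i+r_j)·cross = 33.5·301.0000 = 10083.5000
edge 3: (16,30)→(15.5,35)  cross = 16·35 − 15.5·30 = 95.0000; (r_i+r_j)·cross = 31.5·95.0000 = 2992.5000
edge 4: (15.5,35)→(7.5,35.5)  cross = 15.5·35.5 − 7.5·35 = 287.7500; (r_i+r_j)·cross = 23·287.7500 = 6618.2500
edge 5: (7.5,35.5)→(1.5,11)  cross = 7.5·11 − 1.5·35.5 = 29.2500; (r_i+r_j)·cross = 9·29.2500 = 263.2500
Σcross = 559.5000 → A = |Σcross|/2 = 279.7500 mm²
Σ(r_i+r_j)·cross = 17320.0000 → first moment M = |Σ|/6 = 2886.6667
R_c = M/A = 2886.6667/279.7500 = 10.3187 mm
θ = 88° = 1.535890 rad
V = θ·R_c·A = 1.535890·10.3187·279.7500 = 4433.602 mm³

Volume = 4433.602 mm³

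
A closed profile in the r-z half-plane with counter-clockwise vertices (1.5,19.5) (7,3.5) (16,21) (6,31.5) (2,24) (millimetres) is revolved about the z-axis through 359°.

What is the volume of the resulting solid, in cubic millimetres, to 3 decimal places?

Profile (r,z), 5 vertices: (1.5,19.5) (7,3.5) (16,21) (6,31.5) (2,24)
edge 0: (1.5,19.5)→(7,3.5)  cross = 1.5·3.5 − 7·19.5 = -131.2500; (r_i+r_j)·cross = 8.5·-131.2500 = -1115.6250
edge 1: (7,3.5)→(16,21)  cross = 7·21 − 16·3.5 = 91.0000; (r_i+r_j)·cross = 23·91.0000 = 2093.0000
edge 2: (16,21)→(6,31.5)  cross = 16·31.5 − 6·21 = 378.0000; (r_i+r_j)·cross = 22·378.0000 = 8316.0000
edge 3: (6,31.5)→(2,24)  cross = 6·24 − 2·31.5 = 81.0000; (r_i+r_j)·cross = 8·81.0000 = 648.0000
edge 4: (2,24)→(1.5,19.5)  cross = 2·19.5 − 1.5·24 = 3.0000; (r_i+r_j)·cross = 3.5·3.0000 = 10.5000
Σcross = 421.7500 → A = |Σcross|/2 = 210.8750 mm²
Σ(r_i+r_j)·cross = 9951.8750 → first moment M = |Σ|/6 = 1658.6458
R_c = M/A = 1658.6458/210.8750 = 7.8655 mm
θ = 359° = 6.265732 rad
V = θ·R_c·A = 6.265732·7.8655·210.8750 = 10392.630 mm³

Volume = 10392.630 mm³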